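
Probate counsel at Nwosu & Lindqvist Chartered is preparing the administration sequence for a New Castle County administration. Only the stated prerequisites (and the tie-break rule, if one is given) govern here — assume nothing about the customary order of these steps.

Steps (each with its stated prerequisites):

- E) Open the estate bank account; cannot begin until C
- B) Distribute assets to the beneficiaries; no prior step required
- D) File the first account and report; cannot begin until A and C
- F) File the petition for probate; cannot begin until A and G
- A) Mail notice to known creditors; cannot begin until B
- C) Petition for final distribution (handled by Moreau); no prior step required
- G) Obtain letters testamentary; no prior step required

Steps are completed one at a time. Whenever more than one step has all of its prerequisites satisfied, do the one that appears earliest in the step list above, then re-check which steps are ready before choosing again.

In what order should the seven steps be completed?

B, A, C, E, D, G, F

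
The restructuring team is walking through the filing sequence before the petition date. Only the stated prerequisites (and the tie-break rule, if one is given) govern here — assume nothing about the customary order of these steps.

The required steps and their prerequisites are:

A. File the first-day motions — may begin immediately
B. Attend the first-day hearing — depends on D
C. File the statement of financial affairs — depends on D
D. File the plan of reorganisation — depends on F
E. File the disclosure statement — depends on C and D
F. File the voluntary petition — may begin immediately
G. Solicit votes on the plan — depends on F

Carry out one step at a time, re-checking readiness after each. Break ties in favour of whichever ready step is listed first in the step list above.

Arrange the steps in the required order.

A and F have no prerequisites; A is listed earlier, so A is first.
Next only F has its prerequisites met → F.
Ready: D and G. D is listed earlier → D.
B, C and G are all available; B is listed earlier → B.
Ready: C and G. C is listed earlier → C.
E and G are both available; E is listed earlier → E.
Next only G has its prerequisites met → G.

A F D B C E G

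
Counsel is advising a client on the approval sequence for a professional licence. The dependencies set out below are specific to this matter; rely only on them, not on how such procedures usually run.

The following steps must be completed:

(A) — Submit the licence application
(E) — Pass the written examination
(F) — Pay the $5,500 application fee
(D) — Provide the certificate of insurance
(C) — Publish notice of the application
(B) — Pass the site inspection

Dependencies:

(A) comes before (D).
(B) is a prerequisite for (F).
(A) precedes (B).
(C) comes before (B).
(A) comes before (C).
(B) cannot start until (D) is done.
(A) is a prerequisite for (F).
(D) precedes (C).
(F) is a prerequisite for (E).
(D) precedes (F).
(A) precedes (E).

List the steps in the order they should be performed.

(A) is the only step with nothing outstanding, so it goes first.
That leaves (D) as the only ready step → (D).
(C) needed (A) and (D), now all done → (C).
(B) needed (A), (D) and (C), now all done → (B).
Next only (F) has its prerequisites met → (F).
(E) needed (A) and (F), now all done → (E).

(A), (D), (C), (B), (F), (E)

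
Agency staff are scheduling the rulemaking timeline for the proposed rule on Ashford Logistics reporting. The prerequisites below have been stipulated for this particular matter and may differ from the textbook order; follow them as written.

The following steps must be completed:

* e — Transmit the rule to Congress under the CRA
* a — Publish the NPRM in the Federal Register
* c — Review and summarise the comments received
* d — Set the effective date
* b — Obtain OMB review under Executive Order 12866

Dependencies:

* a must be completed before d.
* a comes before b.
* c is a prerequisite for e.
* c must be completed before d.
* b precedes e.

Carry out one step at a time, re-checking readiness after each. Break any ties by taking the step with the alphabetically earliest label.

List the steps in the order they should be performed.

a, b, c, d, e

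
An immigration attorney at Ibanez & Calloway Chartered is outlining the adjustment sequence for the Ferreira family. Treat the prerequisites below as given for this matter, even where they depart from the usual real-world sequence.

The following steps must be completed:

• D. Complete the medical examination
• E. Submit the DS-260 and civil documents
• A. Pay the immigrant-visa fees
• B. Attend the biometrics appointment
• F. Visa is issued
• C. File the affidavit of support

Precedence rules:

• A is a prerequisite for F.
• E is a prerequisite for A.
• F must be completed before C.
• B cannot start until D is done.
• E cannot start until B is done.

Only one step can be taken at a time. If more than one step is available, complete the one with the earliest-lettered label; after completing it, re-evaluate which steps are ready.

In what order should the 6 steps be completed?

D, B, E, A, F, C

D is the only step with nothing outstanding, so it goes first.
That leaves B as the only ready step → B.
E needed B, now all done → E.
A is the only step now ready → A.
F needed A, now all done → F.
That leaves C as the only ready step → C.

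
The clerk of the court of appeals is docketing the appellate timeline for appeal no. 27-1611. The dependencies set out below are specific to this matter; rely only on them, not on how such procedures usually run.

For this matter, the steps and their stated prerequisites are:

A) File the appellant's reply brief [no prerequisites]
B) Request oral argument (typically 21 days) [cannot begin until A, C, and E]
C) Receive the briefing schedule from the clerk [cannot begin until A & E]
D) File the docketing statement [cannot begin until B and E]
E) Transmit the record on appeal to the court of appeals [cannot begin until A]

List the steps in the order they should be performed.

A, E, C, B, D

A is the only step with nothing outstanding, so it goes first.
That leaves E as the only ready step → E.
That leaves C as the only ready step → C.
B needed A, C and E, now all done → B.
Next only D has its prerequisites met → D.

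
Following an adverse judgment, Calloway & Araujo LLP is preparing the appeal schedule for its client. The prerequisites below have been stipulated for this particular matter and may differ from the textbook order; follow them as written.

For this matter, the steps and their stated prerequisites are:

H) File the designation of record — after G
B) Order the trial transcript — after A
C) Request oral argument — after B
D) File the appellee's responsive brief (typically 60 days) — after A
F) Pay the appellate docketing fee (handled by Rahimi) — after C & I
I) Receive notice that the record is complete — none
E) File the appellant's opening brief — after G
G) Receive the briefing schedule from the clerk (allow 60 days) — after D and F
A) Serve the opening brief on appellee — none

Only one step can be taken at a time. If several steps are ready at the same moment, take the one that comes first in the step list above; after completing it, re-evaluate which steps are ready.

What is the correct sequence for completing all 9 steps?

Nothing is required for I and A. I is listed earlier → I first.
Next only A has its prerequisites met → A.
B and D are both available; B is listed earlier → B.
C and D are both available; C is listed earlier → C.
Now D and F have their prerequisites met. D is listed earlier, so D next.
F needed C and I, now all done → F.
Next only G has its prerequisites met → G.
H and E are both available; H is listed earlier → H.
E needed G, now all done → E.

I, A, B, C, D, F, G, H, E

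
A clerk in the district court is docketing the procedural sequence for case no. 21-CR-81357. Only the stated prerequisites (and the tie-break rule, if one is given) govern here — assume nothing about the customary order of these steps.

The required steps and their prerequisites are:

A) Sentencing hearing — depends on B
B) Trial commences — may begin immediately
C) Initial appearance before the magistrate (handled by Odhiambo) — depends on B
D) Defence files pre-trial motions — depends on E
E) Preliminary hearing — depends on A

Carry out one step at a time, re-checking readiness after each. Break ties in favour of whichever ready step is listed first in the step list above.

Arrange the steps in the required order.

B A C E D

B has no prerequisites → B first.
Ready: A and C. A is listed earlier → A.
E now also ready, so the ready set is {C, E}; C is listed earlier → C.
E needed A, now all done → E.
Next only D has its prerequisites met → D.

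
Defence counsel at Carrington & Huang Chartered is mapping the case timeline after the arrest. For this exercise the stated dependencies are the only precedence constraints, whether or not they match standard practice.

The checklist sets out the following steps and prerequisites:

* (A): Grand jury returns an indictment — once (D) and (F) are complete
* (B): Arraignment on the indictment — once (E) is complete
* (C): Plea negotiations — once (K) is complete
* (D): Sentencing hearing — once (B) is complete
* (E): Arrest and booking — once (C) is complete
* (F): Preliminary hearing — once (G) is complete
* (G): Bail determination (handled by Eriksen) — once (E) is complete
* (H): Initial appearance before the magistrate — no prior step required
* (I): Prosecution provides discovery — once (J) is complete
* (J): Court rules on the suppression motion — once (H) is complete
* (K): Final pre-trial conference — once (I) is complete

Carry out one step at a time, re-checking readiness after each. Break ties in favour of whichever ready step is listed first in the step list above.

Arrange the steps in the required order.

(H) (J) (I) (K) (C) (E) (B) (D) (G) (F) (A)

Only (H) has no prerequisites, so it is first.
(J) is the only step now ready → (J).
(I) needed (J), now all done → (I).
(K) needed (I), now all done → (K).
(C) is the only step now ready → (C).
Next only (E) has its prerequisites met → (E).
Ready: (B) and (G). (B) is listed earlier → (B).
Now (D) and (G) have their prerequisites met. (D) is listed earlier, so (D) next.
(G) is the only step now ready → (G).
(F) needed (G), now all done → (F).
(A) is the only step now ready → (A).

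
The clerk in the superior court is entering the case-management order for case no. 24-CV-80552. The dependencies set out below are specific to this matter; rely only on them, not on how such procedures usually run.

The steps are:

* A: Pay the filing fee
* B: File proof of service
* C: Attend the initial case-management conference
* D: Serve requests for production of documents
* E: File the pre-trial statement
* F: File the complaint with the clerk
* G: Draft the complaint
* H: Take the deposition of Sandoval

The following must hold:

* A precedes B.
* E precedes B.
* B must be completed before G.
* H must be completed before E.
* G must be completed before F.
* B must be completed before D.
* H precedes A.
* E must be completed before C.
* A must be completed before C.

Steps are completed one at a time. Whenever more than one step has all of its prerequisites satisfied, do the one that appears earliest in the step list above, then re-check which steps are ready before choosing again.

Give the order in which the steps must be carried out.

H → A → E → B → C → D → G → F

H is the only step with nothing outstanding, so it goes first.
A and E are both available; A is listed earlier → A.
E needed H, now all done → E.
B and C are both available; B is listed earlier → B.
C, D and G are all available; C is listed earlier → C.
Ready: D and G. D is listed earlier → D.
G is the only step now ready → G.
Next only F has its prerequisites met → F.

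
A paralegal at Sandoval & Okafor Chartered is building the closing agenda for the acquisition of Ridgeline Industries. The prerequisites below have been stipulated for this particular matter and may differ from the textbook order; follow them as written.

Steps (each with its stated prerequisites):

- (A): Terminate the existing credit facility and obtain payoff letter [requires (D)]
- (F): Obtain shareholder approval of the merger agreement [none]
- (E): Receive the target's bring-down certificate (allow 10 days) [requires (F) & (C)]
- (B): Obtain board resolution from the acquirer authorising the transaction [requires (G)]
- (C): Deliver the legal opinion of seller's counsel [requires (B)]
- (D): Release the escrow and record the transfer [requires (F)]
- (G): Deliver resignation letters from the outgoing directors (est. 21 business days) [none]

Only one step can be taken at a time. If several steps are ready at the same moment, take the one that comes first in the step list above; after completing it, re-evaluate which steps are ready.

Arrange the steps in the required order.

(F) and (G) have no prerequisites; (F) is listed earlier, so (F) is first.
(D) now also ready, so the ready set is {(D), (G)}; (D) is listed earlier → (D).
Ready: (A) and (G). (A) is listed earlier → (A).
That leaves (G) as the only ready step → (G).
(B) is the only step now ready → (B).
(C) is the only step now ready → (C).
(E) is the only step now ready → (E).

(F) → (D) → (A) → (G) → (B) → (C) → (E)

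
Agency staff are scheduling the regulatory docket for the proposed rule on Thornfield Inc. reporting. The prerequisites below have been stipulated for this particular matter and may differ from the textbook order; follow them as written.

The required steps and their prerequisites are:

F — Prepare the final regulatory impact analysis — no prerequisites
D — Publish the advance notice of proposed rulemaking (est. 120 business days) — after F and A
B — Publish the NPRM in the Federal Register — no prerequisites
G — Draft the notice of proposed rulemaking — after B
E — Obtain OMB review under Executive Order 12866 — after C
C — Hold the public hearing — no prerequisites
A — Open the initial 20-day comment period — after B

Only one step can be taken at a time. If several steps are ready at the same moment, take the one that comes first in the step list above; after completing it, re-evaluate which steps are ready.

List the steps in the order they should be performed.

F, B and C have no prerequisites; F is listed earlier, so F is first.
B and C are both available; B is listed earlier → B.
Ready: G, C and A. G is listed earlier → G.
C and A are both available; C is listed earlier → C.
Ready: E and A. E is listed earlier → E.
A needed B, now all done → A.
Next only D has its prerequisites met → D.

F → B → G → C → E → A → D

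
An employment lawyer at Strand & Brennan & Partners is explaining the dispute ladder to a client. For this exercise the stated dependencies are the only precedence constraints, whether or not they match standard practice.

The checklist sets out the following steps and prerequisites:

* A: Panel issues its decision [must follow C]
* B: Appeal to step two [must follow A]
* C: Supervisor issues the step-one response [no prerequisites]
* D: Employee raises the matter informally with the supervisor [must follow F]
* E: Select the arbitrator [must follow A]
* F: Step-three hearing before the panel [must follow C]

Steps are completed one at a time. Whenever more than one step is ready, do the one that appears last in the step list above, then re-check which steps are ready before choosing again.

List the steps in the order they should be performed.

C F D A E B

C has no prerequisites → C first.
Ready: F and A. F is listed later → F.
Now D and A have their prerequisites met. D is listed later, so D next.
A needed C, now all done → A.
Ready: E and B. E is listed later → E.
B is the only step now ready → B.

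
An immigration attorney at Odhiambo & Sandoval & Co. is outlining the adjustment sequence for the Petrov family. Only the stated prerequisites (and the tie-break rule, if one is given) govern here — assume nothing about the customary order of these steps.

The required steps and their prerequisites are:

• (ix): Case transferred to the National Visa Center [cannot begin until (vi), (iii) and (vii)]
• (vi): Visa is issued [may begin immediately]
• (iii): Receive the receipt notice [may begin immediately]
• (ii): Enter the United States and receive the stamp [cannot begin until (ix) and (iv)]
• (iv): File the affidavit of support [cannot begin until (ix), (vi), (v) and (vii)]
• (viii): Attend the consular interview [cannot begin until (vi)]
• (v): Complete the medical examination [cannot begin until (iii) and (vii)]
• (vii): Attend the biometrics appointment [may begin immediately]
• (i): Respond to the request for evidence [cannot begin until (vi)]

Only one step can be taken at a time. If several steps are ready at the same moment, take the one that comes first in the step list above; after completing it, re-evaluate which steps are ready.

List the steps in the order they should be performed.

(vi) (iii) (viii) (vii) (ix) (v) (iv) (ii) (i)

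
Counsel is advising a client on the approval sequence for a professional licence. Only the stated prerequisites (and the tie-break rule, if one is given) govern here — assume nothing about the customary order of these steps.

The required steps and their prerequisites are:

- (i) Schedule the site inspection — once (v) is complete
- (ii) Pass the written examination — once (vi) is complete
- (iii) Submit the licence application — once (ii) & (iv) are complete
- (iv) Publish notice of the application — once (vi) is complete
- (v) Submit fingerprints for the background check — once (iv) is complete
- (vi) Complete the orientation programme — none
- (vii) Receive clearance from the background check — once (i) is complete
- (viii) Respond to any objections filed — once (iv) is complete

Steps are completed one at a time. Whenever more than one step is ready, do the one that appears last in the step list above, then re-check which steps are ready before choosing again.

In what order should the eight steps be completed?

(vi) has no prerequisites → (vi) first.
Ready: (iv) and (ii). (iv) is listed later → (iv).
Now (viii), (v) and (ii) have their prerequisites met. (viii) is listed later, so (viii) next.
Ready: (v) and (ii). (v) is listed later → (v).
(i) now also ready, so the ready set is {(ii), (i)}; (ii) is listed later → (ii).
(iii) now also ready, so the ready set is {(iii), (i)}; (iii) is listed later → (iii).
That leaves (i) as the only ready step → (i).
(vii) needed (i), now all done → (vii).

(vi) (iv) (viii) (v) (ii) (iii) (i) (vii)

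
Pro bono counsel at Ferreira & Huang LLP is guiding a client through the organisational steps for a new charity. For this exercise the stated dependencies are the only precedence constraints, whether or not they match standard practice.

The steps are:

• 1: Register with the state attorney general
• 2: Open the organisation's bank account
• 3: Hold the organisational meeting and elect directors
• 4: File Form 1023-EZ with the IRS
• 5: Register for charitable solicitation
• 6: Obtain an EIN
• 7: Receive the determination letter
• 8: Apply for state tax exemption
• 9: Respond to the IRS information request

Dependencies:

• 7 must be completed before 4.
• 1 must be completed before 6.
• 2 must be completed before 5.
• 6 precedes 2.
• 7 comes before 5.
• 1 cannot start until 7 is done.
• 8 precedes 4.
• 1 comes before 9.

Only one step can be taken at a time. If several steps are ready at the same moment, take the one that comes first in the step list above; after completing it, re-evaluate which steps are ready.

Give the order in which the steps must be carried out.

3, 7, 1, 6, 2, 5, 8, 4, 9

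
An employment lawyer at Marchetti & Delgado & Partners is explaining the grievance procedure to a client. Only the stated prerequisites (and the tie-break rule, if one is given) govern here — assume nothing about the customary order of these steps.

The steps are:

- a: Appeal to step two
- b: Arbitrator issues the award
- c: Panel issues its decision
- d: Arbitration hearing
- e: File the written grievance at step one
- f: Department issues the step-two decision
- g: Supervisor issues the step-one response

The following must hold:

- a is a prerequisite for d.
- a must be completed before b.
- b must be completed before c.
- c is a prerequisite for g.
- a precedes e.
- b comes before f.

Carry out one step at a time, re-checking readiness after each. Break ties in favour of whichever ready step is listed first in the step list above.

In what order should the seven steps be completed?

a has no prerequisites → a first.
Ready: b, d and e. b is listed earlier → b.
c and f now also ready, so the ready set is {c, d, e, f}; c is listed earlier → c.
Ready: d, e, f and g. d is listed earlier → d.
Ready: e, f and g. e is listed earlier → e.
Ready: f and g. f is listed earlier → f.
g is the only step now ready → g.

a b c d e f g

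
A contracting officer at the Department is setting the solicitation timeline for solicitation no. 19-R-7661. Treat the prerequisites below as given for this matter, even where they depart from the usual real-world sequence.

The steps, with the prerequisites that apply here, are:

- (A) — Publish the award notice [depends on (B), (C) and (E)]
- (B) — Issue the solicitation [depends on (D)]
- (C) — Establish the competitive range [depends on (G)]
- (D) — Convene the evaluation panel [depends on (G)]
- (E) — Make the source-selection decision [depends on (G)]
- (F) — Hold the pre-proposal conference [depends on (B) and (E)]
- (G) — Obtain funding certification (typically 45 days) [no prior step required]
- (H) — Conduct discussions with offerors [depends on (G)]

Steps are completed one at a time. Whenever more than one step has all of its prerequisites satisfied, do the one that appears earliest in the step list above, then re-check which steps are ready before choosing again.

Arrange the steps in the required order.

(G), (C), (D), (B), (E), (A), (F), (H)

(G) has no prerequisites → (G) first.
(C), (D), (E) and (H) are all available; (C) is listed earlier → (C).
(D), (E) and (H) are all available; (D) is listed earlier → (D).
(B) now also ready, so the ready set is {(B), (E), (H)}; (B) is listed earlier → (B).
(E) and (H) are both available; (E) is listed earlier → (E).
(A) and (F) now also ready, so the ready set is {(A), (F), (H)}; (A) is listed earlier → (A).
Ready: (F) and (H). (F) is listed earlier → (F).
Next only (H) has its prerequisites met → (H).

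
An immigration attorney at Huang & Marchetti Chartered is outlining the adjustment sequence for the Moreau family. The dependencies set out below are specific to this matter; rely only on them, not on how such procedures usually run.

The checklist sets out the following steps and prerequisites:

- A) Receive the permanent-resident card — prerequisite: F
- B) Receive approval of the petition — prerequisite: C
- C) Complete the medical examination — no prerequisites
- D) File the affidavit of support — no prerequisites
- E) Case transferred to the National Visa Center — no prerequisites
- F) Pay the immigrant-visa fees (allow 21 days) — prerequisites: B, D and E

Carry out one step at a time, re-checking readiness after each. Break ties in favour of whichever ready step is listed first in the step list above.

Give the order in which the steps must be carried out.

C B D E F A

Nothing is required for C, D and E. C is listed earlier → C first.
Now B, D and E have their prerequisites met. B is listed earlier, so B next.
Ready: D and E. D is listed earlier → D.
That leaves E as the only ready step → E.
That leaves F as the only ready step → F.
A is the only step now ready → A.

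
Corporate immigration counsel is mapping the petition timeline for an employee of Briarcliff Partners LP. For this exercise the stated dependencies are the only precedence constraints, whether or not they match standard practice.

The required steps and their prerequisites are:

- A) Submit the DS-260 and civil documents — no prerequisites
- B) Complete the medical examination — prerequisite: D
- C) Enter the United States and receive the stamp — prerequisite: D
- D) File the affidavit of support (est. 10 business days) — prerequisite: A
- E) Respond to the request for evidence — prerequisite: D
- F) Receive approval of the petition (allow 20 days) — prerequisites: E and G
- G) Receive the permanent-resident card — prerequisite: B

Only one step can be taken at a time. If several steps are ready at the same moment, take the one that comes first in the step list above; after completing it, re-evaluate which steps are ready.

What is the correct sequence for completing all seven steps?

A D B C E G F

A is the only step with nothing outstanding, so it goes first.
That leaves D as the only ready step → D.
Now B, C and E have their prerequisites met. B is listed earlier, so B next.
C, E and G are all available; C is listed earlier → C.
E and G are both available; E is listed earlier → E.
G needed B, now all done → G.
That leaves F as the only ready step → F.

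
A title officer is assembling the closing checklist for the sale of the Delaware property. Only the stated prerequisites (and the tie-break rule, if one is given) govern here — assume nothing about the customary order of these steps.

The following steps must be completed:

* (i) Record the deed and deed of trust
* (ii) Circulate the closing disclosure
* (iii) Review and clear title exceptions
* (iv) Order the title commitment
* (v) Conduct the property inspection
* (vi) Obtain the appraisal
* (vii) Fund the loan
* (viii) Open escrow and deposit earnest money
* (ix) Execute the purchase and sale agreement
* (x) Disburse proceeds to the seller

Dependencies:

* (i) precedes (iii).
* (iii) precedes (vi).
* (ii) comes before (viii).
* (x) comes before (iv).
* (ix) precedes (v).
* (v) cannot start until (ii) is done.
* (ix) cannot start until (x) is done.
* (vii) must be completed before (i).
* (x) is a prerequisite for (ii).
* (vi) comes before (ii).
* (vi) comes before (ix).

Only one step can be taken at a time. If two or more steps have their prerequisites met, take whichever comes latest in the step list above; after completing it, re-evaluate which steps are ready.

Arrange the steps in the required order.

Nothing is required for (x) and (vii). (x) is listed later → (x) first.
(iv) now also ready, so the ready set is {(vii), (iv)}; (vii) is listed later → (vii).
Ready: (iv) and (i). (iv) is listed later → (iv).
(i) needed (vii), now all done → (i).
(iii) needed (i), now all done → (iii).
(vi) needed (iii), now all done → (vi).
Ready: (ix) and (ii). (ix) is listed later → (ix).
(ii) is the only step now ready → (ii).
(viii) and (v) are both available; (viii) is listed later → (viii).
(v) needed (ix) and (ii), now all done → (v).

(x), (vii), (iv), (i), (iii), (vi), (ix), (ii), (viii), (v)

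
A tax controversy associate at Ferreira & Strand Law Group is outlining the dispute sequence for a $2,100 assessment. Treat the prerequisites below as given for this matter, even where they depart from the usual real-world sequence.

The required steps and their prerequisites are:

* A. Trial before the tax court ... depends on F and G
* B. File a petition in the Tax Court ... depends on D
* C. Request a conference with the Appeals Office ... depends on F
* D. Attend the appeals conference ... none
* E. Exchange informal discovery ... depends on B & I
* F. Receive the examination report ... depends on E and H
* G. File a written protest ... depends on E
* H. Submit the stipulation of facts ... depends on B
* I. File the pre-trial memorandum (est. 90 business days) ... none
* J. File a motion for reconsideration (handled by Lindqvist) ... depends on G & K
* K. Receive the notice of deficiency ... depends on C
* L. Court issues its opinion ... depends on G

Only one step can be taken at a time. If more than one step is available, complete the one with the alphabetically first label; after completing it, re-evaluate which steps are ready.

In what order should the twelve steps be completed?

D and I have no prerequisites; D has the earlier label, so D is first.
B and I are both available; B has the earlier label → B.
Now H and I have their prerequisites met. H has the earlier label, so H next.
I is the only step now ready → I.
E needed B and I, now all done → E.
Ready: F and G. F has the earlier label → F.
C now also ready, so the ready set is {C, G}; C has the earlier label → C.
K now also ready, so the ready set is {G, K}; G has the earlier label → G.
A and L now also ready, so the ready set is {A, K, L}; A has the earlier label → A.
Now K and L have their prerequisites met. K has the earlier label, so K next.
J and L are both available; J has the earlier label → J.
Next only L has its prerequisites met → L.

D → B → H → I → E → F → C → G → A → K → J → L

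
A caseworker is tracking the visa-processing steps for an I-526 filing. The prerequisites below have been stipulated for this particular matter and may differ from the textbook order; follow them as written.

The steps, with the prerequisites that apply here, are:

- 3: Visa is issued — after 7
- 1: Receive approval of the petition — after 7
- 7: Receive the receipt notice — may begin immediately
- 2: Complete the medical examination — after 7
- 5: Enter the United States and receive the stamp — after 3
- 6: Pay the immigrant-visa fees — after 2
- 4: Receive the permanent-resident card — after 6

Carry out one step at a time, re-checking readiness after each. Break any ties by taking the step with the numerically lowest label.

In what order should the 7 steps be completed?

7 1 2 3 5 6 4

Only 7 has no prerequisites, so it is first.
Ready: 1, 2 and 3. 1 has the earlier label → 1.
Ready: 2 and 3. 2 has the earlier label → 2.
6 now also ready, so the ready set is {3, 6}; 3 has the earlier label → 3.
5 and 6 are both available; 5 has the earlier label → 5.
Next only 6 has its prerequisites met → 6.
4 is the only step now ready → 4.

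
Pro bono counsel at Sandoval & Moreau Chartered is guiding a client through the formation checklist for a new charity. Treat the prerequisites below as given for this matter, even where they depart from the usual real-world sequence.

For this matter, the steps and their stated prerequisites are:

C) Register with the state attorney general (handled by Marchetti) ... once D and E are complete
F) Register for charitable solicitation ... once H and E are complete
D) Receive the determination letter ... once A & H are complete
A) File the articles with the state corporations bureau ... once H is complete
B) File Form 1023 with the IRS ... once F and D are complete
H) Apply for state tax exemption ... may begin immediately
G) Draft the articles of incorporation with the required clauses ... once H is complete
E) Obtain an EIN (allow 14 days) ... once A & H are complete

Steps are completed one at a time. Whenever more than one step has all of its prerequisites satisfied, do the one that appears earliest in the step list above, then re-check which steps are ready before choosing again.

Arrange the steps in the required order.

H has no prerequisites → H first.
Ready: A and G. A is listed earlier → A.
D, G and E are all available; D is listed earlier → D.
Ready: G and E. G is listed earlier → G.
E needed A and H, now all done → E.
Ready: C and F. C is listed earlier → C.
Next only F has its prerequisites met → F.
B is the only step now ready → B.

H, A, D, G, E, C, F, B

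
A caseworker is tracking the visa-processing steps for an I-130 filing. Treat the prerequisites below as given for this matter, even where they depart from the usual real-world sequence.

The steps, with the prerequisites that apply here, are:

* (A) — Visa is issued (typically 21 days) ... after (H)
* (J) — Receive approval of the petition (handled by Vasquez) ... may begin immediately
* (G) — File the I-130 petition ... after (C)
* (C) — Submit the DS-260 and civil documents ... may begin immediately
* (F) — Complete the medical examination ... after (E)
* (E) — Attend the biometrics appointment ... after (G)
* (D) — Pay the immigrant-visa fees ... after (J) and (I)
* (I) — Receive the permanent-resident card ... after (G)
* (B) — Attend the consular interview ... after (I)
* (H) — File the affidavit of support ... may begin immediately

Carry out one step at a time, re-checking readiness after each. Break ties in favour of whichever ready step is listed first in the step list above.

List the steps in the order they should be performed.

(J), (C), (G), (E), (F), (I), (D), (B), (H), (A)

Nothing is required for (J), (C) and (H). (J) is listed earlier → (J) first.
(C) and (H) are both available; (C) is listed earlier → (C).
Ready: (G) and (H). (G) is listed earlier → (G).
Ready: (E), (I) and (H). (E) is listed earlier → (E).
Ready: (F), (I) and (H). (F) is listed earlier → (F).
(I) and (H) are both available; (I) is listed earlier → (I).
(D), (B) and (H) are all available; (D) is listed earlier → (D).
Now (B) and (H) have their prerequisites met. (B) is listed earlier, so (B) next.
(H) is the only step now ready → (H).
(A) needed (H), now all done → (A).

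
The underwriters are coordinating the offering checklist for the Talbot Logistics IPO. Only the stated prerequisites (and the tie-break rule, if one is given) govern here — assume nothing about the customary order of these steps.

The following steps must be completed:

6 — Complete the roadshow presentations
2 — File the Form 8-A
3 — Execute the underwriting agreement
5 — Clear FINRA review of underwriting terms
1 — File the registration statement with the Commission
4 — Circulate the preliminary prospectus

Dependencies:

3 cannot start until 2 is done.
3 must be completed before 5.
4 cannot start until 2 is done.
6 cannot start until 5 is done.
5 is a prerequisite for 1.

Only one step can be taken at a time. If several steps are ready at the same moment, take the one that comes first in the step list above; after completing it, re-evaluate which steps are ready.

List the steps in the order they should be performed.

2 → 3 → 5 → 6 → 1 → 4

2 has no prerequisites → 2 first.
3 and 4 are both available; 3 is listed earlier → 3.
5 now also ready, so the ready set is {5, 4}; 5 is listed earlier → 5.
6 and 1 now also ready, so the ready set is {6, 1, 4}; 6 is listed earlier → 6.
Ready: 1 and 4. 1 is listed earlier → 1.
4 needed 2, now all done → 4.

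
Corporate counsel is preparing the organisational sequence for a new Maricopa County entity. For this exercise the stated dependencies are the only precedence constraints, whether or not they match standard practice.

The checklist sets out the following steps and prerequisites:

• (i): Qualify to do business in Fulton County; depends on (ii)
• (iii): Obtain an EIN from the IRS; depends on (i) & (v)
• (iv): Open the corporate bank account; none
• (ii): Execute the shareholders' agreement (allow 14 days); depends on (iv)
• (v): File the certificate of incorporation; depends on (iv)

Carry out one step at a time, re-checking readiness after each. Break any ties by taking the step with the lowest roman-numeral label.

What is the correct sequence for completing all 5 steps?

(iv) (ii) (i) (v) (iii)

(iv) has no prerequisites → (iv) first.
Ready: (ii) and (v). (ii) has the earlier label → (ii).
Ready: (i) and (v). (i) has the earlier label → (i).
(v) needed (iv), now all done → (v).
(iii) is the only step now ready → (iii).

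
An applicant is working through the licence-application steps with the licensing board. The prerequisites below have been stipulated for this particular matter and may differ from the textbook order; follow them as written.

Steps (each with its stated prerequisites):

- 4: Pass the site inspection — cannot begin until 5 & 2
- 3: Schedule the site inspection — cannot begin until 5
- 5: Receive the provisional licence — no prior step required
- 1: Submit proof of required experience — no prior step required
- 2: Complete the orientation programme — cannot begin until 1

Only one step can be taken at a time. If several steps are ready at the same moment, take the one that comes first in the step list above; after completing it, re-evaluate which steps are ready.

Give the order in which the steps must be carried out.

5 and 1 have no prerequisites; 5 is listed earlier, so 5 is first.
3 now also ready, so the ready set is {3, 1}; 3 is listed earlier → 3.
Next only 1 has its prerequisites met → 1.
Next only 2 has its prerequisites met → 2.
Next only 4 has its prerequisites met → 4.

5 → 3 → 1 → 2 → 4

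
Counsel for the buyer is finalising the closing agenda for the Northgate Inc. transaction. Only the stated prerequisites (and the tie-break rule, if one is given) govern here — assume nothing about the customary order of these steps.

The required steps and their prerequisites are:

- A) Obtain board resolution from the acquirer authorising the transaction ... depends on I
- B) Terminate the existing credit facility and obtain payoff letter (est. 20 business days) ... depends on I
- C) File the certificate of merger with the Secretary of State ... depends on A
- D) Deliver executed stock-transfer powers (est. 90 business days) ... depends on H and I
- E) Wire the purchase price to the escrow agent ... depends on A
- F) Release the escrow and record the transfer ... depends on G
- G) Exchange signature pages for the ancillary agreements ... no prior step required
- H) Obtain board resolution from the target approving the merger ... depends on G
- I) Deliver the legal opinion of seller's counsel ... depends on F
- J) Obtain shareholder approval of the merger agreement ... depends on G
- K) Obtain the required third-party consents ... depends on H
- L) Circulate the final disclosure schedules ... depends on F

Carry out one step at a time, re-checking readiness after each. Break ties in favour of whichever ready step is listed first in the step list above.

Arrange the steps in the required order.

G → F → H → I → A → B → C → D → E → J → K → L

Only G has no prerequisites, so it is first.
Ready: F, H and J. F is listed earlier → F.
Now H, I, J and L have their prerequisites met. H is listed earlier, so H next.
K now also ready, so the ready set is {I, J, K, L}; I is listed earlier → I.
A, B and D now also ready, so the ready set is {A, B, D, J, K, L}; A is listed earlier → A.
Now B, C, D, E, J, K and L have their prerequisites met. B is listed earlier, so B next.
Ready: C, D, E, J, K and L. C is listed earlier → C.
D, E, J, K and L are all available; D is listed earlier → D.
Now E, J, K and L have their prerequisites met. E is listed earlier, so E next.
J, K and L are all available; J is listed earlier → J.
K and L are both available; K is listed earlier → K.
L needed F, now all done → L.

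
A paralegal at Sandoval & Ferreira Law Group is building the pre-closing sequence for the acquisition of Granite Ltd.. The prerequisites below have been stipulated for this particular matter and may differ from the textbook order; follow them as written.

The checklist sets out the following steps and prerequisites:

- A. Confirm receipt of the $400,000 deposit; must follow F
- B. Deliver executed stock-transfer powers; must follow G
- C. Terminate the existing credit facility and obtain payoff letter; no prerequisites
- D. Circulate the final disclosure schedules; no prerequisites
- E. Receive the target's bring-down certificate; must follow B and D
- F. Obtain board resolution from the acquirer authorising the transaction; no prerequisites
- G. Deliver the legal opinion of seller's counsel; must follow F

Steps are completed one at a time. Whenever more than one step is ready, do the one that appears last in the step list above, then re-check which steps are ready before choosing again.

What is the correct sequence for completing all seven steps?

F, G, D, C, B, E, A

F, D and C have no prerequisites; F is listed later, so F is first.
G and A now also ready, so the ready set is {G, D, C, A}; G is listed later → G.
B now also ready, so the ready set is {D, C, B, A}; D is listed later → D.
Ready: C, B and A. C is listed later → C.
Ready: B and A. B is listed later → B.
E now also ready, so the ready set is {E, A}; E is listed later → E.
That leaves A as the only ready step → A.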